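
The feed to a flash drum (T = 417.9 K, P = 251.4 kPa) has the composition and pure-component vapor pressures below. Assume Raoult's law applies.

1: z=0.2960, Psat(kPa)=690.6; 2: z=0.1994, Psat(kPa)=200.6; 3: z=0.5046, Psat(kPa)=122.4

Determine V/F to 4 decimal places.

V/F = 0.2837

Raoult's law: Kᵢ = Pᵢˢᵃᵗ/P = Pᵢˢᵃᵗ/251.4.
  K_1 = 690.6/251.4 = 2.747017, K_2 = 200.6/251.4 = 0.797932, K_3 = 122.4/251.4 = 0.486874
Rachford–Rice: g(V/F) = Σ zᵢ(Kᵢ−1)/(1+V/F(Kᵢ−1)) = 0.
g(0) = ΣzᵢKᵢ − 1 = 0.2179 and g(1) = 1 − Σzᵢ/Kᵢ = -0.3941, so a root lies in (0, 1).
Newton iteration, V/F⁰ = 0.6:
  V/F = 0.6000: g = -0.16748, g' = -0.5032 → V/F = 0.2672
  V/F = 0.2672: g = 0.00989, g' = -0.6074 → V/F = 0.2835
  V/F = 0.2835: g = 0.00010, g' = -0.5952 → V/F = 0.2837
Converged at V/F = 0.2837.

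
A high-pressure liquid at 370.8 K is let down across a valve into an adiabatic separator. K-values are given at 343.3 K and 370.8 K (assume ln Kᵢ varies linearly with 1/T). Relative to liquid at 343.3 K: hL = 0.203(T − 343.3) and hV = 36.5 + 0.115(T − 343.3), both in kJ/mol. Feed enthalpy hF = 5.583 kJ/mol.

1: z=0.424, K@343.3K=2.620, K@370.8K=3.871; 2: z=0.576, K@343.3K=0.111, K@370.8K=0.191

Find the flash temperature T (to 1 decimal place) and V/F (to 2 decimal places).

Adiabatic flash: solve Rachford–Rice at each trial T, then check hF = ψ·hV(T) + (1−ψ)·hL(T).
  T = 343.3 K: K = (2.620, 0.111), RR gives ψ = 0.121, H_out = 4.431 kJ/mol
  T = 370.8 K: K = (3.871, 0.191), RR gives ψ = 0.323, H_out = 16.607 kJ/mol
  T = 357.1 K: K = (3.211, 0.147), RR gives ψ = 0.237, H_out = 11.154 kJ/mol
  T = 350.2 K: K = (2.906, 0.128), RR gives ψ = 0.184, H_out = 8.012 kJ/mol
  T = 346.8 K: K = (2.763, 0.120), RR gives ψ = 0.155, H_out = 6.314 kJ/mol
  T = 345.1 K: K = (2.693, 0.115), RR gives ψ = 0.139, H_out = 5.418 kJ/mol
Linear interpolation between T = 345.1 (H_out = 5.418) and T = 346.8 (H_out = 6.314) on hF = 5.583 gives T ≈ 345.4 K, at which ψ = 0.14.

T = 345.4 K, V/F = 0.14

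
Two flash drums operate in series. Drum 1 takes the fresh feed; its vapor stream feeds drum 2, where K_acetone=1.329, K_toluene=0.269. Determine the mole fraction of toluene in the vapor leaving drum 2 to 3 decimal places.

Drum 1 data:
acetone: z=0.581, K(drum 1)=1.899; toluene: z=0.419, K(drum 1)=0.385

y_toluene (drum 2) = 0.083

Drum 1:
Rachford–Rice: g(ψ₁) = Σ zᵢ(Kᵢ−1)/(1+ψ₁(Kᵢ−1)) = 0.
Feasibility: ΣzᵢKᵢ = 1.265, Σzᵢ/Kᵢ = 1.394 — both > 1, two phases present.
Binary case is linear: z₁(K₁−1)(1+ψ₁(K₂−1)) + z₂(K₂−1)(1+ψ₁(K₁−1)) = 0
⇒ ψ₁ = [z₁(K₁−1)+z₂(K₂−1)] / [−(K₁−1)(K₂−1)] = 0.2646/0.5529 = 0.479
Drum-1 compositions:
  acetone: x = 0.406, y = 0.771
  toluene: x = 0.594, y = 0.229
Drum-2 feed = drum-1 vapor: z₂ = (0.7714, 0.2286).
Drum 2:
Rachford–Rice: g(ψ₂) = Σ zᵢ(Kᵢ−1)/(1+ψ₂(Kᵢ−1)) = 0.
Feasibility: ΣzᵢKᵢ = 1.087, Σzᵢ/Kᵢ = 1.430 — both > 1, two phases present.
Binary case is linear: z₁(K₁−1)(1+ψ₂(K₂−1)) + z₂(K₂−1)(1+ψ₂(K₁−1)) = 0
⇒ ψ₂ = [z₁(K₁−1)+z₂(K₂−1)] / [−(K₁−1)(K₂−1)] = 0.0867/0.2405 = 0.360
  acetone: x = 0.690, y = 0.917
  toluene: x = 0.310, y = 0.083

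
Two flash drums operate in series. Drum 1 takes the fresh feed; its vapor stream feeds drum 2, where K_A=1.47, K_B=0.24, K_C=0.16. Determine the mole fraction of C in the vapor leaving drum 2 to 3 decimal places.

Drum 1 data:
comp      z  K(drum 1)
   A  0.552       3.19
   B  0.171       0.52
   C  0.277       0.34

y_C (drum 2) = 0.034

Drum 1:
Iterate (Newton) starting at ψ₁ = 0.5:
  ψ₁ = 0.500: g = 0.1962, g' = -0.940 → ψ₁ = 0.709
  ψ₁ = 0.709: g = 0.0059, g' = -0.923 → ψ₁ = 0.715
Converged at ψ₁ = 0.715.
Drum-1 compositions:
  A: x = 0.215, y = 0.686
  B: x = 0.260, y = 0.135
  C: x = 0.525, y = 0.178
Drum-2 feed = drum-1 vapor: z₂ = (0.6863, 0.1354, 0.1783).
Drum 2:
Rachford–Rice: g(ψ₂) = Σ zᵢ(Kᵢ−1)/(1+ψ₂(Kᵢ−1)) = 0.
Feasibility: ΣzᵢKᵢ = 1.070, Σzᵢ/Kᵢ = 2.146 — both > 1, two phases present.
Newton iteration, ψ₂⁰ = 0.46:
  ψ₂ = 0.460: g = -0.1371, g' = -0.622 → ψ₂ = 0.239
  ψ₂ = 0.239: g = -0.0234, g' = -0.436 → ψ₂ = 0.186
  ψ₂ = 0.186: g = -0.0007, g' = -0.411 → ψ₂ = 0.184
Converged at ψ₂ = 0.184.
  A: x = 0.632, y = 0.928
  B: x = 0.157, y = 0.038
  C: x = 0.211, y = 0.034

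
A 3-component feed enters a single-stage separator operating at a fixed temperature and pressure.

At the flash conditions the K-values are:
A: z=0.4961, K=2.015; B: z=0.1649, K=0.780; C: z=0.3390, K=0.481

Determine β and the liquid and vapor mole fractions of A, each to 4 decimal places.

β = 0.6390, x_A = 0.3009, y_A = 0.6064

Let β = V/F and solve Σ zᵢ(Kᵢ−1)/(1+β(Kᵢ−1)) = 0.
g(0) = ΣzᵢKᵢ − 1 = 0.2913 and g(1) = 1 − Σzᵢ/Kᵢ = -0.1624, so a root lies in (0, 1).
Newton iteration, β⁰ = 0.58:
  β = 0.5800: g = 0.02366, g' = -0.3999 → β = 0.6392
  β = 0.6392: g = -0.00008, g' = -0.4033 → β = 0.6390
Converged at β = 0.6390.
Compositions from xᵢ = zᵢ/(1+β(Kᵢ−1)), yᵢ = Kᵢxᵢ:
  A: x = 0.3009, y = 0.6064
  B: x = 0.1919, y = 0.1497
  C: x = 0.5072, y = 0.2440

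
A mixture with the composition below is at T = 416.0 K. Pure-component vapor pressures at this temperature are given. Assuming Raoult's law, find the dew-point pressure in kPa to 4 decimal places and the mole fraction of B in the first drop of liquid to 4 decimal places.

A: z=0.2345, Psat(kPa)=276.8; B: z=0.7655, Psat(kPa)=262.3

At the dew point ψ → 1, so Σzᵢ/Kᵢ = 1 with Kᵢ = Pᵢˢᵃᵗ/P ⇒ 1/P = Σzᵢ/Pᵢˢᵃᵗ.
1/P = 0.2345/276.8 + 0.7655/262.3 = 0.0037656 ⇒ P = 265.5622 kPa
xᵢ = zᵢP/Pᵢˢᵃᵗ ⇒ x_B = 0.7655·265.5622/262.3 = 0.7750

Pdew = 265.5622 kPa, x_B = 0.7750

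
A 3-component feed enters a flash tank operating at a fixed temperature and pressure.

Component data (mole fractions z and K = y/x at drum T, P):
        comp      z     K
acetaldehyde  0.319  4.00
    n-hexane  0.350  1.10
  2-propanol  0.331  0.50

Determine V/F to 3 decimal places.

V/F = 0.879

Rachford–Rice: g(V/F) = Σ zᵢ(Kᵢ−1)/(1+V/F(Kᵢ−1)) = 0.
Feasibility: ΣzᵢKᵢ = 1.827, Σzᵢ/Kᵢ = 1.060 — both > 1, two phases present.
Newton iteration, V/F⁰ = 0.5:
  V/F = 0.500: g = 0.1955, g' = -0.610 → V/F = 0.821
  V/F = 0.821: g = 0.0281, g' = -0.481 → V/F = 0.879
Converged at V/F = 0.879.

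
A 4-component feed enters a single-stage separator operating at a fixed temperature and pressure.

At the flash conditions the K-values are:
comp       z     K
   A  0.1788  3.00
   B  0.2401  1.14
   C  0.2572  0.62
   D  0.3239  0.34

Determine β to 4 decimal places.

Newton–Raphson from β = 0.65:
  β = 0.6500: g = -0.31789, g' = -0.6374 → β = 0.1513
  β = 0.1513: g = -0.03372, g' = -0.6420 → β = 0.0987
  β = 0.0987: g = 0.00156, g' = -0.7049 → β = 0.1010
Converged at β = 0.1010.

β = 0.1010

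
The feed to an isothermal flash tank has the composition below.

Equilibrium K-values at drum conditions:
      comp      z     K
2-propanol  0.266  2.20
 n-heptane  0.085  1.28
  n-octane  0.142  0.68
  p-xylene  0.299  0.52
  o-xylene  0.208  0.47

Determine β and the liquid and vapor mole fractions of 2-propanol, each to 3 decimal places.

β = 0.087, x_2-propanol = 0.241, y_2-propanol = 0.530

Rachford–Rice: g(β) = Σ zᵢ(Kᵢ−1)/(1+β(Kᵢ−1)) = 0.
Check two-phase: ΣzᵢKᵢ = 1.044 > 1 and Σzᵢ/Kᵢ = 1.414 > 1, so g(0) = 0.044 > 0 and g(1) = -0.414 < 0.
Newton–Raphson from β = 0.58:
  β = 0.580: g = -0.2052, g' = -0.414 → β = 0.085
  β = 0.085: g = 0.0013, g' = -0.476 → β = 0.087
Converged at β = 0.087.
Compositions from xᵢ = zᵢ/(1+β(Kᵢ−1)), yᵢ = Kᵢxᵢ:
  2-propanol: x = 0.241, y = 0.530
  n-heptane: x = 0.083, y = 0.106
  n-octane: x = 0.146, y = 0.099
  p-xylene: x = 0.312, y = 0.162
  o-xylene: x = 0.218, y = 0.103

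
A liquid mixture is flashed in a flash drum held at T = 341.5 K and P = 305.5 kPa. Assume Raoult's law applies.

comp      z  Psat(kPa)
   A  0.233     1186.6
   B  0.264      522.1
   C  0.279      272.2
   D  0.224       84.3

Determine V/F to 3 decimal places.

V/F = 0.681

Raoult's law: Kᵢ = Pᵢˢᵃᵗ/P = Pᵢˢᵃᵗ/305.5.
  K_A = 1186.6/305.5 = 3.88412, K_B = 522.1/305.5 = 1.70900, K_C = 272.2/305.5 = 0.89100, K_D = 84.3/305.5 = 0.27594
Rachford–Rice: g(V/F) = Σ zᵢ(Kᵢ−1)/(1+V/F(Kᵢ−1)) = 0.
Feasibility: ΣzᵢKᵢ = 1.667, Σzᵢ/Kᵢ = 1.339 — both > 1, two phases present.
Iterate (Newton) starting at V/F = 0.5:
  V/F = 0.500: g = 0.1270, g' = -0.690 → V/F = 0.684
  V/F = 0.684: g = -0.0022, g' = -0.744 → V/F = 0.681
Converged at V/F = 0.681.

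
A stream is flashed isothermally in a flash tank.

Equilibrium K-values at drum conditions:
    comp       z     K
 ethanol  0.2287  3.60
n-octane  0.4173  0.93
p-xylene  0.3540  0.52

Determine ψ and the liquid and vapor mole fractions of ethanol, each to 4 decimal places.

Material balance + equilibrium reduce to Σ zᵢ(Kᵢ−1)/(1+ψ(Kᵢ−1)) = 0.
g(0) = ΣzᵢKᵢ − 1 = 0.3955 and g(1) = 1 − Σzᵢ/Kᵢ = -0.1930, so a root lies in (0, 1).
Newton iteration, ψ⁰ = 0.36:
  ψ = 0.3600: g = 0.07176, g' = -0.5338 → ψ = 0.4944
  ψ = 0.4944: g = 0.00712, g' = -0.4384 → ψ = 0.5107
  ψ = 0.5107: g = 0.00006, g' = -0.4307 → ψ = 0.5108
Converged at ψ = 0.5108.
Compositions from xᵢ = zᵢ/(1+ψ(Kᵢ−1)), yᵢ = Kᵢxᵢ:
  ethanol: x = 0.0982, y = 0.3536
  n-octane: x = 0.4328, y = 0.4025
  p-xylene: x = 0.4690, y = 0.2439

ψ = 0.5108, x_ethanol = 0.0982, y_ethanol = 0.3536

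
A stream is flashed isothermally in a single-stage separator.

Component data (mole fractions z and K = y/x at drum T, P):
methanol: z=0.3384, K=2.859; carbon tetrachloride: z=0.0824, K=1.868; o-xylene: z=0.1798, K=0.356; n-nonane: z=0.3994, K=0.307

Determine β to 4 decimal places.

β = 0.2660

Material balance + equilibrium reduce to Σ zᵢ(Kᵢ−1)/(1+β(Kᵢ−1)) = 0.
Check two-phase: ΣzᵢKᵢ = 1.3080 > 1 and Σzᵢ/Kᵢ = 1.9685 > 1, so g(0) = 0.3080 > 0 and g(1) = -0.9685 < 0.
Iterate (Newton) starting at β = 0.5:
  β = 0.5000: g = -0.21841, g' = -0.9557 → β = 0.2715
  β = 0.2715: g = -0.00526, g' = -0.9577 → β = 0.2660
Converged at β = 0.2660.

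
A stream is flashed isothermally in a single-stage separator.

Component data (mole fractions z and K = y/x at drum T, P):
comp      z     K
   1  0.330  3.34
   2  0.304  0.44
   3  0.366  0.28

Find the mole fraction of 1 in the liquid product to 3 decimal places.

x_1 = 0.217

Newton–Raphson from V/F = 0.5:
  V/F = 0.500: g = -0.2923, g' = -1.031 → V/F = 0.216
  V/F = 0.216: g = 0.0067, g' = -1.186 → V/F = 0.222
Converged at V/F = 0.222.
Compositions from xᵢ = zᵢ/(1+V/F(Kᵢ−1)), yᵢ = Kᵢxᵢ:
  1: x = 0.217, y = 0.725
  2: x = 0.347, y = 0.153
  3: x = 0.436, y = 0.122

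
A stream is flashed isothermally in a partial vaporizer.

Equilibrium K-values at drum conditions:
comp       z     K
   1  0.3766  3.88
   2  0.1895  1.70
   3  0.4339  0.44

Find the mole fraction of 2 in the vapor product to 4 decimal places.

y_2 = 0.2098

Material balance + equilibrium reduce to Σ zᵢ(Kᵢ−1)/(1+V/F(Kᵢ−1)) = 0.
Check two-phase: ΣzᵢKᵢ = 1.9743 > 1 and Σzᵢ/Kᵢ = 1.1947 > 1, so g(0) = 0.9743 > 0 and g(1) = -0.1947 < 0.
Iterate (Newton) starting at V/F = 0.49:
  V/F = 0.4900: g = 0.21372, g' = -0.8472 → V/F = 0.7423
  V/F = 0.7423: g = 0.01713, g' = -0.7560 → V/F = 0.7649
Converged at V/F = 0.7649.
Compositions from xᵢ = zᵢ/(1+V/F(Kᵢ−1)), yᵢ = Kᵢxᵢ:
  1: x = 0.1176, y = 0.4562
  2: x = 0.1234, y = 0.2098
  3: x = 0.7590, y = 0.3340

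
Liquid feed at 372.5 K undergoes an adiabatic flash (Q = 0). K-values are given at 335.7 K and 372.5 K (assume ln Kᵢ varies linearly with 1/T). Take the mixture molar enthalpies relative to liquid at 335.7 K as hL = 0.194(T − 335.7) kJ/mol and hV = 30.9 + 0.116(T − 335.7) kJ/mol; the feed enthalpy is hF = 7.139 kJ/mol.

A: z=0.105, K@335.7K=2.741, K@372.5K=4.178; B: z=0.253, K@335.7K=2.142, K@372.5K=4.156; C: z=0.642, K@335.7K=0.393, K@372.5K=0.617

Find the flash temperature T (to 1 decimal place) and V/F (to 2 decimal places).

Adiabatic flash: solve Rachford–Rice at each trial T, then check hF = ψ·hV(T) + (1−ψ)·hL(T).
  T = 335.7 K: K = (2.741, 2.142, 0.393), RR gives ψ = 0.100, H_out = 3.095 kJ/mol
  T = 372.5 K: K = (4.178, 4.156, 0.617), RR gives ψ = 0.732, H_out = 27.649 kJ/mol
  T = 354.1 K: K = (3.421, 3.035, 0.498), RR gives ψ = 0.414, H_out = 15.761 kJ/mol
  T = 344.9 K: K = (3.071, 2.562, 0.444), RR gives ψ = 0.267, H_out = 9.829 kJ/mol
  T = 340.3 K: K = (2.904, 2.345, 0.418), RR gives ψ = 0.187, H_out = 6.608 kJ/mol
  T = 342.6 K: K = (2.987, 2.452, 0.431), RR gives ψ = 0.228, H_out = 8.248 kJ/mol
Linear interpolation between T = 340.3 (H_out = 6.608) and T = 342.6 (H_out = 8.248) on hF = 7.139 gives T ≈ 341.0 K, at which ψ = 0.20.

T = 341.0 K, V/F = 0.20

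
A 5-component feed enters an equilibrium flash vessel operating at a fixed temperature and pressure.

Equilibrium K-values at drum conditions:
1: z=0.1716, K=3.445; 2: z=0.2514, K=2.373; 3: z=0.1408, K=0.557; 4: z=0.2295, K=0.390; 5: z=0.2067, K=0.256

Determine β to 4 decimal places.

Newton iteration, β⁰ = 0.5:
  β = 0.5000: g = -0.13299, g' = -0.8868 → β = 0.3500
  β = 0.3500: g = -0.00056, g' = -0.9000 → β = 0.3494
Converged at β = 0.3494.

β = 0.3494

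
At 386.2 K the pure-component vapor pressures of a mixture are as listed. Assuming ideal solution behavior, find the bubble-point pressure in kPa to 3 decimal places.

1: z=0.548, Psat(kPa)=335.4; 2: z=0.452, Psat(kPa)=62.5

Pbub = 212.049 kPa

At the bubble point ψ → 0, so ΣzᵢKᵢ = 1 with Kᵢ = Pᵢˢᵃᵗ/P ⇒ P = ΣzᵢPᵢˢᵃᵗ.
P = 0.548·335.4 + 0.452·62.5 = 212.049 kPa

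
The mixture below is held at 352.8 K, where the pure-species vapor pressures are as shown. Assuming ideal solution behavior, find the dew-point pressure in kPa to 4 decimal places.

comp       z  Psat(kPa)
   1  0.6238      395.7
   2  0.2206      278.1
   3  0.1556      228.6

At the dew point ψ → 1, so Σzᵢ/Kᵢ = 1 with Kᵢ = Pᵢˢᵃᵗ/P ⇒ 1/P = Σzᵢ/Pᵢˢᵃᵗ.
1/P = 0.6238/395.7 + 0.2206/278.1 + 0.1556/228.6 = 0.0030504 ⇒ P = 327.8311 kPa

Pdew = 327.8311 kPa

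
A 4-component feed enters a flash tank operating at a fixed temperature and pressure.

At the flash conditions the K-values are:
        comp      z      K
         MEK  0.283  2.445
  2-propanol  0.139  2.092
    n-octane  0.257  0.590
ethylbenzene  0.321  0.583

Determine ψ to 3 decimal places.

Newton iteration, ψ⁰ = 0.62:
  ψ = 0.620: g = -0.0156, g' = -0.403 → ψ = 0.581
Converged at ψ = 0.581.

ψ = 0.581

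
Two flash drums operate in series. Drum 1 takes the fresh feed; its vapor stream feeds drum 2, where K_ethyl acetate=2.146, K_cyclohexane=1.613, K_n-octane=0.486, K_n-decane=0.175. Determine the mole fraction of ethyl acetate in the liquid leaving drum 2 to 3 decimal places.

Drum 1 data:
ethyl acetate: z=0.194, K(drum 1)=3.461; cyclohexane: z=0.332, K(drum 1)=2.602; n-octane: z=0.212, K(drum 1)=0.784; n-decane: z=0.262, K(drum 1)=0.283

Drum 1:
Rachford–Rice: g(ψ₁) = Σ zᵢ(Kᵢ−1)/(1+ψ₁(Kᵢ−1)) = 0.
Check two-phase: ΣzᵢKᵢ = 1.776 > 1 and Σzᵢ/Kᵢ = 1.380 > 1, so g(0) = 0.776 > 0 and g(1) = -0.380 < 0.
Newton–Raphson from ψ₁ = 0.68:
  ψ₁ = 0.680: g = 0.0129, g' = -0.886 → ψ₁ = 0.695
  ψ₁ = 0.695: g = -0.0001, g' = -0.899 → ψ₁ = 0.694
Converged at ψ₁ = 0.694.
Drum-1 compositions:
  ethyl acetate: x = 0.072, y = 0.248
  cyclohexane: x = 0.157, y = 0.409
  n-octane: x = 0.249, y = 0.196
  n-decane: x = 0.522, y = 0.148
Drum-2 feed = drum-1 vapor: z₂ = (0.2479, 0.4089, 0.1955, 0.1477).
Drum 2:
Rachford–Rice: g(ψ₂) = Σ zᵢ(Kᵢ−1)/(1+ψ₂(Kᵢ−1)) = 0.
g(0) = ΣzᵢKᵢ − 1 = 0.312 and g(1) = 1 − Σzᵢ/Kᵢ = -0.615, so a root lies in (0, 1).
Newton–Raphson from ψ₂ = 0.5:
  ψ₂ = 0.500: g = 0.0298, g' = -0.606 → ψ₂ = 0.549
  ψ₂ = 0.549: g = -0.0009, g' = -0.645 → ψ₂ = 0.548
Converged at ψ₂ = 0.548.
  ethyl acetate: x = 0.152, y = 0.327
  cyclohexane: x = 0.306, y = 0.494
  n-octane: x = 0.272, y = 0.132
  n-decane: x = 0.269, y = 0.047

x_ethyl acetate (drum 2) = 0.152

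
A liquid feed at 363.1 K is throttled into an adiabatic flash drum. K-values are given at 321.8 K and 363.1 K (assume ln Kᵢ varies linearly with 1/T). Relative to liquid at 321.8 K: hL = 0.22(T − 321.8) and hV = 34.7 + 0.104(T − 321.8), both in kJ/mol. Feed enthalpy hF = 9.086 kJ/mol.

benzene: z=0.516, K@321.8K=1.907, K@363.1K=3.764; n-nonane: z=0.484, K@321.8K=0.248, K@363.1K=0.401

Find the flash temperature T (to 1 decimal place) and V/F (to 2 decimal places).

T = 325.8 K, V/F = 0.24

Adiabatic flash: solve Rachford–Rice at each trial T, then check hF = ψ·hV(T) + (1−ψ)·hL(T).
  T = 321.8 K: K = (1.907, 0.248), RR gives ψ = 0.153, H_out = 5.293 kJ/mol
  T = 363.1 K: K = (3.764, 0.401), RR gives ψ = 0.686, H_out = 29.613 kJ/mol
  T = 342.5 K: K = (2.737, 0.320), RR gives ψ = 0.480, H_out = 20.068 kJ/mol
  T = 332.1 K: K = (2.295, 0.283), RR gives ψ = 0.346, H_out = 13.851 kJ/mol
  T = 327.0 K: K = (2.097, 0.265), RR gives ψ = 0.261, H_out = 10.048 kJ/mol
  T = 324.4 K: K = (2.001, 0.257), RR gives ψ = 0.210, H_out = 7.807 kJ/mol
  T = 325.7 K: K = (2.049, 0.261), RR gives ψ = 0.237, H_out = 8.958 kJ/mol
  T = 326.4 K: K = (2.075, 0.263), RR gives ψ = 0.250, H_out = 9.552 kJ/mol
  T = 326.0 K: K = (2.060, 0.262), RR gives ψ = 0.242, H_out = 9.215 kJ/mol
Linear interpolation between T = 325.7 (H_out = 8.958) and T = 326.0 (H_out = 9.215) on hF = 9.086 gives T ≈ 325.8 K, at which ψ = 0.24.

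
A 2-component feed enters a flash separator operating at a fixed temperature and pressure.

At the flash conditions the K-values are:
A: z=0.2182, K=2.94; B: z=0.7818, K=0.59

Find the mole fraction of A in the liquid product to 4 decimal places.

Binary case is linear: z₁(K₁−1)(1+β(K₂−1)) + z₂(K₂−1)(1+β(K₁−1)) = 0
⇒ β = [z₁(K₁−1)+z₂(K₂−1)] / [−(K₁−1)(K₂−1)] = 0.10277/0.79540 = 0.1292
Compositions from xᵢ = zᵢ/(1+β(Kᵢ−1)), yᵢ = Kᵢxᵢ:
  A: x = 0.1745, y = 0.5129
  B: x = 0.8255, y = 0.4871

x_A = 0.1745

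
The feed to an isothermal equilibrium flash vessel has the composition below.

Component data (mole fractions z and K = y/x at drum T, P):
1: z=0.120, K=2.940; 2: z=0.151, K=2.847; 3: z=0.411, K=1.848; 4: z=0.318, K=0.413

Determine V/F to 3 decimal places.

Newton iteration, V/F⁰ = 0.45:
  V/F = 0.450: g = 0.2752, g' = -0.640 → V/F = 0.880
  V/F = 0.880: g = 0.0055, g' = -0.702 → V/F = 0.888
Converged at V/F = 0.888.

V/F = 0.888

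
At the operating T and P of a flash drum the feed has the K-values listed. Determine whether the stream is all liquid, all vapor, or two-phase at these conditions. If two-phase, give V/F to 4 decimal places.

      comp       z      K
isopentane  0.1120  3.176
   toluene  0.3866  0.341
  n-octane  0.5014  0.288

all liquid

ΣzᵢKᵢ = 0.6319; Σzᵢ/Kᵢ = 2.9100.
Since ΣzᵢKᵢ < 1 the mixture is below its bubble point — single liquid phase.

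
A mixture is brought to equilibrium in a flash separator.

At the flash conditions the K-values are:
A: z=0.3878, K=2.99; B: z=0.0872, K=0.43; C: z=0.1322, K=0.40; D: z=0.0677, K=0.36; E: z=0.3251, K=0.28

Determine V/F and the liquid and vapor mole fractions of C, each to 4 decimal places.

V/F = 0.2754, x_C = 0.1584, y_C = 0.0633

Material balance + equilibrium reduce to Σ zᵢ(Kᵢ−1)/(1+V/F(Kᵢ−1)) = 0.
g(0) = ΣzᵢKᵢ − 1 = 0.3653 and g(1) = 1 − Σzᵢ/Kᵢ = -1.0121, so a root lies in (0, 1).
Newton iteration, V/F⁰ = 0.5:
  V/F = 0.5000: g = -0.22546, g' = -1.0098 → V/F = 0.2767
  V/F = 0.2767: g = -0.00144, g' = -1.0508 → V/F = 0.2754
Converged at V/F = 0.2754.
Compositions from xᵢ = zᵢ/(1+V/F(Kᵢ−1)), yᵢ = Kᵢxᵢ:
  A: x = 0.2505, y = 0.7491
  B: x = 0.1034, y = 0.0445
  C: x = 0.1584, y = 0.0633
  D: x = 0.0822, y = 0.0296
  E: x = 0.4055, y = 0.1135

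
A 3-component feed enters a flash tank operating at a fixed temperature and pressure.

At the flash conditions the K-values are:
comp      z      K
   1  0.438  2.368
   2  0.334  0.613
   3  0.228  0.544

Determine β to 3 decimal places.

β = 0.642

Rachford–Rice: g(β) = Σ zᵢ(Kᵢ−1)/(1+β(Kᵢ−1)) = 0.
g(0) = ΣzᵢKᵢ − 1 = 0.366 and g(1) = 1 − Σzᵢ/Kᵢ = -0.149, so a root lies in (0, 1).
Newton iteration, β⁰ = 0.57:
  β = 0.570: g = 0.0303, g' = -0.428 → β = 0.641
  β = 0.641: g = 0.0005, g' = -0.416 → β = 0.642
Converged at β = 0.642.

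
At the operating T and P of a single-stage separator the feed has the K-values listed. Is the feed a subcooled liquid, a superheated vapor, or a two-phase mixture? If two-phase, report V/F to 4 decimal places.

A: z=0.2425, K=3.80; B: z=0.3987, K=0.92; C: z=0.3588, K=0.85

ΣzᵢKᵢ = 1.5933; Σzᵢ/Kᵢ = 0.9193.
Since Σzᵢ/Kᵢ < 1 the mixture is above its dew point — single vapor phase.

superheated vapor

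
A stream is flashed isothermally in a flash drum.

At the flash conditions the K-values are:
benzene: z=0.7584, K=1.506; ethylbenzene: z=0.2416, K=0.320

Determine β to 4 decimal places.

Rachford–Rice: g(β) = Σ zᵢ(Kᵢ−1)/(1+β(Kᵢ−1)) = 0.
g(0) = ΣzᵢKᵢ − 1 = 0.2195 and g(1) = 1 − Σzᵢ/Kᵢ = -0.2586, so a root lies in (0, 1).
Binary case is linear: z₁(K₁−1)(1+β(K₂−1)) + z₂(K₂−1)(1+β(K₁−1)) = 0
⇒ β = [z₁(K₁−1)+z₂(K₂−1)] / [−(K₁−1)(K₂−1)] = 0.21946/0.34408 = 0.6378

β = 0.6378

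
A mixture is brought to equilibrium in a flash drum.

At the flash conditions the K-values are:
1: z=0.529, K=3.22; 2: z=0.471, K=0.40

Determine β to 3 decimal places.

β = 0.670

Binary case is linear: z₁(K₁−1)(1+β(K₂−1)) + z₂(K₂−1)(1+β(K₁−1)) = 0
⇒ β = [z₁(K₁−1)+z₂(K₂−1)] / [−(K₁−1)(K₂−1)] = 0.8918/1.3320 = 0.670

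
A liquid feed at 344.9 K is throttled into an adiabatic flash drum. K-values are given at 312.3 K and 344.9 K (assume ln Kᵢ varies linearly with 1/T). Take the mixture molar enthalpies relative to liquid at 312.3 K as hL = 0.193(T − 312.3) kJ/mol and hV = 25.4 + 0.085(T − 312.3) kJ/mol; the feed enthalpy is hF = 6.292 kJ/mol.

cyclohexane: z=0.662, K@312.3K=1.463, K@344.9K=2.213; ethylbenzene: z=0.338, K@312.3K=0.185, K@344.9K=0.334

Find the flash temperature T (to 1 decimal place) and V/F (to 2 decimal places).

Adiabatic flash: solve Rachford–Rice at each trial T, then check hF = ψ·hV(T) + (1−ψ)·hL(T).
  T = 312.3 K: K = (1.463, 0.185), RR gives ψ = 0.082, H_out = 2.089 kJ/mol
  T = 344.9 K: K = (2.213, 0.334), RR gives ψ = 0.715, H_out = 21.943 kJ/mol
  T = 328.6 K: K = (1.818, 0.252), RR gives ψ = 0.472, H_out = 14.305 kJ/mol
  T = 320.5 K: K = (1.636, 0.217), RR gives ψ = 0.314, H_out = 9.291 kJ/mol
  T = 316.4 K: K = (1.548, 0.201), RR gives ψ = 0.212, H_out = 6.077 kJ/mol
  T = 318.4 K: K = (1.591, 0.209), RR gives ψ = 0.265, H_out = 7.722 kJ/mol
Linear interpolation between T = 316.4 (H_out = 6.077) and T = 318.4 (H_out = 7.722) on hF = 6.292 gives T ≈ 316.7 K, at which ψ = 0.22.

T = 316.7 K, V/F = 0.22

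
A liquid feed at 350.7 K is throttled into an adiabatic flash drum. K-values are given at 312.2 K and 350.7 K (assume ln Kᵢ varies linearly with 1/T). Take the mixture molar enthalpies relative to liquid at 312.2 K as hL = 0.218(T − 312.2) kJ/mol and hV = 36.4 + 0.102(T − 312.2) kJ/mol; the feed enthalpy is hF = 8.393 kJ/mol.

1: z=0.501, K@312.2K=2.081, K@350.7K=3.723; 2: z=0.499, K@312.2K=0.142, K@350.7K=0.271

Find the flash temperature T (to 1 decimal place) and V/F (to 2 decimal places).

T = 317.5 K, V/F = 0.20

Adiabatic flash: solve Rachford–Rice at each trial T, then check hF = ψ·hV(T) + (1−ψ)·hL(T).
  T = 312.2 K: K = (2.081, 0.142), RR gives ψ = 0.122, H_out = 4.452 kJ/mol
  T = 350.7 K: K = (3.723, 0.271), RR gives ψ = 0.504, H_out = 24.487 kJ/mol
  T = 331.4 K: K = (2.829, 0.200), RR gives ψ = 0.353, H_out = 16.254 kJ/mol
  T = 321.8 K: K = (2.437, 0.169), RR gives ψ = 0.256, H_out = 11.123 kJ/mol
  T = 317.0 K: K = (2.255, 0.155), RR gives ψ = 0.195, H_out = 8.050 kJ/mol
  T = 319.4 K: K = (2.345, 0.162), RR gives ψ = 0.227, H_out = 9.641 kJ/mol
Linear interpolation between T = 317.0 (H_out = 8.050) and T = 319.4 (H_out = 9.641) on hF = 8.393 gives T ≈ 317.5 K, at which ψ = 0.20.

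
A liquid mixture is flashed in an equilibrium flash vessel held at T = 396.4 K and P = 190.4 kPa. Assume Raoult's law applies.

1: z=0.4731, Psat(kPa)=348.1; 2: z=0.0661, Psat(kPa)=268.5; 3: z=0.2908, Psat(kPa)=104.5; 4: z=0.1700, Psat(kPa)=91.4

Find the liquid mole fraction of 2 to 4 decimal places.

Raoult's law: Kᵢ = Pᵢˢᵃᵗ/P = Pᵢˢᵃᵗ/190.4.
  K_1 = 348.1/190.4 = 1.828256, K_2 = 268.5/190.4 = 1.410189, K_3 = 104.5/190.4 = 0.548845, K_4 = 91.4/190.4 = 0.480042
Rachford–Rice: g(β) = Σ zᵢ(Kᵢ−1)/(1+β(Kᵢ−1)) = 0.
Check two-phase: ΣzᵢKᵢ = 1.1994 > 1 and Σzᵢ/Kᵢ = 1.1896 > 1, so g(0) = 0.1994 > 0 and g(1) = -0.1896 < 0.
Iterate (Newton) starting at β = 0.5:
  β = 0.5000: g = 0.01074, g' = -0.3526 → β = 0.5305
  β = 0.5305: g = -0.00002, g' = -0.3541 → β = 0.5304
Converged at β = 0.5304.
Compositions from xᵢ = zᵢ/(1+β(Kᵢ−1)), yᵢ = Kᵢxᵢ:
  1: x = 0.3287, y = 0.6010
  2: x = 0.0543, y = 0.0766
  3: x = 0.3823, y = 0.2098
  4: x = 0.2347, y = 0.1127

x_2 = 0.0543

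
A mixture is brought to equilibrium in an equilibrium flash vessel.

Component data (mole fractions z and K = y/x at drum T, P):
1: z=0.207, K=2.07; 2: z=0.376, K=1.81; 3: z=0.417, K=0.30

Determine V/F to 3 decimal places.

V/F = 0.369

Material balance + equilibrium reduce to Σ zᵢ(Kᵢ−1)/(1+V/F(Kᵢ−1)) = 0.
g(0) = ΣzᵢKᵢ − 1 = 0.234 and g(1) = 1 − Σzᵢ/Kᵢ = -0.698, so a root lies in (0, 1).
Newton–Raphson from V/F = 0.67:
  V/F = 0.670: g = -0.2233, g' = -0.909 → V/F = 0.424
  V/F = 0.424: g = -0.0362, g' = -0.662 → V/F = 0.370
  V/F = 0.370: g = -0.0007, g' = -0.640 → V/F = 0.369
Converged at V/F = 0.369.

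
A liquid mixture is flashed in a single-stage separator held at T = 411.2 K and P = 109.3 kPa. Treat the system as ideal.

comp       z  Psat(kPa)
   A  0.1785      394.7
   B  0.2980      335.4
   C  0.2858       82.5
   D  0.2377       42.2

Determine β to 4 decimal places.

Raoult's law: Kᵢ = Pᵢˢᵃᵗ/P = Pᵢˢᵃᵗ/109.3.
  K_A = 394.7/109.3 = 3.611162, K_B = 335.4/109.3 = 3.068618, K_C = 82.5/109.3 = 0.754803, K_D = 42.2/109.3 = 0.386093
Iterate (Newton) starting at β = 0.5:
  β = 0.5000: g = 0.21476, g' = -0.7459 → β = 0.7879
  β = 0.7879: g = 0.01735, g' = -0.6770 → β = 0.8135
  β = 0.8135: g = -0.00011, g' = -0.6862 → β = 0.8134
Converged at β = 0.8134.

β = 0.8134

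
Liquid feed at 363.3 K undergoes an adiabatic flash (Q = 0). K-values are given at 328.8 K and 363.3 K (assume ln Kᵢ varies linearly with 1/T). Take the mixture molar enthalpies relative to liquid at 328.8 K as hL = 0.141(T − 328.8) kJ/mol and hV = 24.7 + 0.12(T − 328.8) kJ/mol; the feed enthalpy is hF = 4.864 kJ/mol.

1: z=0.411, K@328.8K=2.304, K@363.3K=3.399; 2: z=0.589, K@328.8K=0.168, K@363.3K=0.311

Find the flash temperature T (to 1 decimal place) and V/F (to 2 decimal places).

Adiabatic flash: solve Rachford–Rice at each trial T, then check hF = ψ·hV(T) + (1−ψ)·hL(T).
  T = 328.8 K: K = (2.304, 0.168), RR gives ψ = 0.042, H_out = 1.045 kJ/mol
  T = 363.3 K: K = (3.399, 0.311), RR gives ψ = 0.351, H_out = 13.280 kJ/mol
  T = 346.1 K: K = (2.827, 0.232), RR gives ψ = 0.213, H_out = 7.624 kJ/mol
  T = 337.5 K: K = (2.560, 0.199), RR gives ψ = 0.135, H_out = 4.546 kJ/mol
  T = 341.8 K: K = (2.692, 0.215), RR gives ψ = 0.176, H_out = 6.120 kJ/mol
  T = 339.6 K: K = (2.624, 0.206), RR gives ψ = 0.155, H_out = 5.325 kJ/mol
Linear interpolation between T = 337.5 (H_out = 4.546) and T = 339.6 (H_out = 5.325) on hF = 4.864 gives T ≈ 338.4 K, at which ψ = 0.14.

T = 338.4 K, V/F = 0.14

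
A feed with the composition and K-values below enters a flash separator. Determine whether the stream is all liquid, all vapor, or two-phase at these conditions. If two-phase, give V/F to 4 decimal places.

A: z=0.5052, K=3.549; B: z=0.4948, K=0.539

two-phase, V/F = 0.9018

ΣzᵢKᵢ = 2.0597; Σzᵢ/Kᵢ = 1.0603.
Both exceed 1, so a two-phase solution exists.
Rachford–Rice: g(ψ) = Σ zᵢ(Kᵢ−1)/(1+ψ(Kᵢ−1)) = 0.
Newton iteration, ψ⁰ = 0.44:
  ψ = 0.4400: g = 0.32084, g' = -0.8948 → ψ = 0.7986
  ψ = 0.7986: g = 0.06322, g' = -0.6196 → ψ = 0.9006
  ψ = 0.9006: g = 0.00071, g' = -0.6097 → ψ = 0.9018
Converged at ψ = 0.9018.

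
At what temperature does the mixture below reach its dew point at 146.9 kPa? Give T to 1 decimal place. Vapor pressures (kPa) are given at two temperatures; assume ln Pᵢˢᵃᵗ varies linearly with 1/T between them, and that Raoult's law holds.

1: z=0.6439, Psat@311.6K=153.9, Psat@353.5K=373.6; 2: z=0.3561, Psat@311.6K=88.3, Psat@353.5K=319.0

Dew-point temperature: Σzᵢ·P/Pᵢˢᵃᵗ(T) = 1. Interpolate ln Pᵢˢᵃᵗ = aᵢ + bᵢ/T.
  T = 311.6 K: ΣzᵢP/Pᵢˢᵃᵗ = 1.2070
  T = 353.5 K: ΣzᵢP/Pᵢˢᵃᵗ = 0.4172
  T = 332.6 K: ΣzᵢP/Pᵢˢᵃᵗ = 0.6821
  T = 322.1 K: ΣzᵢP/Pᵢˢᵃᵗ = 0.8977
  T = 316.9 K: ΣzᵢP/Pᵢˢᵃᵗ = 1.0365
  T = 319.5 K: ΣzᵢP/Pᵢˢᵃᵗ = 0.9640
Interpolating between 316.9 K and 319.5 K gives T ≈ 318.2 K.

T = 318.2 K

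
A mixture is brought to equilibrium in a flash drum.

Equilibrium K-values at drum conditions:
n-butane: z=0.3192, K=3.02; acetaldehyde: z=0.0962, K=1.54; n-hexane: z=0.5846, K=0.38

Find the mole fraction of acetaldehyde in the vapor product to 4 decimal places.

Material balance + equilibrium reduce to Σ zᵢ(Kᵢ−1)/(1+β(Kᵢ−1)) = 0.
Check two-phase: ΣzᵢKᵢ = 1.3343 > 1 and Σzᵢ/Kᵢ = 1.7066 > 1, so g(0) = 0.3343 > 0 and g(1) = -0.7066 < 0.
Iterate (Newton) starting at β = 0.5:
  β = 0.5000: g = -0.16360, g' = -0.8118 → β = 0.2985
  β = 0.2985: g = 0.00224, g' = -0.8661 → β = 0.3011
Converged at β = 0.3011.
Compositions from xᵢ = zᵢ/(1+β(Kᵢ−1)), yᵢ = Kᵢxᵢ:
  n-butane: x = 0.1985, y = 0.5994
  acetaldehyde: x = 0.0827, y = 0.1274
  n-hexane: x = 0.7188, y = 0.2731

y_acetaldehyde = 0.1274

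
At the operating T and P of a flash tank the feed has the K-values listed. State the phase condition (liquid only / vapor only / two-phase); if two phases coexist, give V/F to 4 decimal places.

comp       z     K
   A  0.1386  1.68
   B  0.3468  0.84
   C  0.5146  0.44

liquid only

ΣzᵢKᵢ = 0.7506; Σzᵢ/Kᵢ = 1.6649.
Since ΣzᵢKᵢ < 1 the mixture is below its bubble point — single liquid phase.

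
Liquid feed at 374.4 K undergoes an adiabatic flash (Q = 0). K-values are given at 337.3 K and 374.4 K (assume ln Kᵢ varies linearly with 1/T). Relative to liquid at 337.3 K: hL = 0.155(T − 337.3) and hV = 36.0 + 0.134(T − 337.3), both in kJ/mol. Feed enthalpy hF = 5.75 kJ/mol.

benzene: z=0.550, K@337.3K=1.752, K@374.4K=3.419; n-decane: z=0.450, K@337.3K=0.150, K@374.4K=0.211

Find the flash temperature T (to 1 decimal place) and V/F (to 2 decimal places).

T = 341.0 K, V/F = 0.14

Adiabatic flash: solve Rachford–Rice at each trial T, then check hF = ψ·hV(T) + (1−ψ)·hL(T).
  T = 337.3 K: K = (1.752, 0.150), RR gives ψ = 0.049, H_out = 1.752 kJ/mol
  T = 374.4 K: K = (3.419, 0.211), RR gives ψ = 0.511, H_out = 23.750 kJ/mol
  T = 355.9 K: K = (2.493, 0.180), RR gives ψ = 0.369, H_out = 16.020 kJ/mol
  T = 346.6 K: K = (2.100, 0.165), RR gives ψ = 0.249, H_out = 10.361 kJ/mol
  T = 342.0 K: K = (1.922, 0.157), RR gives ψ = 0.165, H_out = 6.641 kJ/mol
  T = 339.6 K: K = (1.834, 0.154), RR gives ψ = 0.110, H_out = 4.316 kJ/mol
  T = 340.8 K: K = (1.878, 0.155), RR gives ψ = 0.138, H_out = 5.518 kJ/mol
Linear interpolation between T = 340.8 (H_out = 5.518) and T = 342.0 (H_out = 6.641) on hF = 5.75 gives T ≈ 341.0 K, at which ψ = 0.14.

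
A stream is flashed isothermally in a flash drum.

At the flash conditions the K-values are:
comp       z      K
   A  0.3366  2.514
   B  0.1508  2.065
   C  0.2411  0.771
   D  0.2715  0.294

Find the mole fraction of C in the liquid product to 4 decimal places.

x_C = 0.2761

Rachford–Rice: g(ψ) = Σ zᵢ(Kᵢ−1)/(1+ψ(Kᵢ−1)) = 0.
g(0) = ΣzᵢKᵢ − 1 = 0.4233 and g(1) = 1 − Σzᵢ/Kᵢ = -0.4431, so a root lies in (0, 1).
Iterate (Newton) starting at ψ = 0.33:
  ψ = 0.3300: g = 0.14904, g' = -0.6816 → ψ = 0.5487
  ψ = 0.5487: g = 0.00372, g' = -0.6755 → ψ = 0.5542
Converged at ψ = 0.5542.
Compositions from xᵢ = zᵢ/(1+ψ(Kᵢ−1)), yᵢ = Kᵢxᵢ:
  A: x = 0.1830, y = 0.4601
  B: x = 0.0948, y = 0.1958
  C: x = 0.2761, y = 0.2129
  D: x = 0.4460, y = 0.1311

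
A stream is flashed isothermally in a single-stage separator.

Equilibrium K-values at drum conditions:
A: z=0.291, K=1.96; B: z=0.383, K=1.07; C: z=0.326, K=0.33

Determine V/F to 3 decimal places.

Material balance + equilibrium reduce to Σ zᵢ(Kᵢ−1)/(1+V/F(Kᵢ−1)) = 0.
g(0) = ΣzᵢKᵢ − 1 = 0.088 and g(1) = 1 − Σzᵢ/Kᵢ = -0.494, so a root lies in (0, 1).
Newton iteration, V/F⁰ = 0.5:
  V/F = 0.500: g = -0.1138, g' = -0.455 → V/F = 0.250
  V/F = 0.250: g = -0.0107, g' = -0.387 → V/F = 0.222
Converged at V/F = 0.222.

V/F = 0.222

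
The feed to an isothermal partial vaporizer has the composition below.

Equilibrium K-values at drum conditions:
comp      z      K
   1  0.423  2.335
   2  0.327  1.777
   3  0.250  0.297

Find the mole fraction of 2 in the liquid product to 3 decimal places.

x_2 = 0.199

Newton–Raphson from ψ = 0.55:
  ψ = 0.550: g = 0.2171, g' = -0.676 → ψ = 0.871
  ψ = 0.871: g = -0.0408, g' = -1.054 → ψ = 0.832
  ψ = 0.832: g = -0.0019, g' = -0.960 → ψ = 0.830
Converged at ψ = 0.830.
Compositions from xᵢ = zᵢ/(1+ψ(Kᵢ−1)), yᵢ = Kᵢxᵢ:
  1: x = 0.201, y = 0.468
  2: x = 0.199, y = 0.353
  3: x = 0.601, y = 0.178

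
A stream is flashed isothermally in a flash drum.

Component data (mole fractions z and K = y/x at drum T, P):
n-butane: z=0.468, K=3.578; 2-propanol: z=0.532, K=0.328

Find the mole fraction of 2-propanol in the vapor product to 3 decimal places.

Binary case is linear: z₁(K₁−1)(1+ψ(K₂−1)) + z₂(K₂−1)(1+ψ(K₁−1)) = 0
⇒ ψ = [z₁(K₁−1)+z₂(K₂−1)] / [−(K₁−1)(K₂−1)] = 0.8490/1.7324 = 0.490
Compositions from xᵢ = zᵢ/(1+ψ(Kᵢ−1)), yᵢ = Kᵢxᵢ:
  n-butane: x = 0.207, y = 0.740
  2-propanol: x = 0.793, y = 0.260

y_2-propanol = 0.260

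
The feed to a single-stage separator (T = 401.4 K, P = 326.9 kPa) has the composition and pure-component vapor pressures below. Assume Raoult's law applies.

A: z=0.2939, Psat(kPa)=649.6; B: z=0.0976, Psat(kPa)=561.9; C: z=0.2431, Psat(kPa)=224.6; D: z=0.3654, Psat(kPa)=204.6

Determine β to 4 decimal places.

β = 0.4536

Raoult's law: Kᵢ = Pᵢˢᵃᵗ/P = Pᵢˢᵃᵗ/326.9.
  K_A = 649.6/326.9 = 1.987152, K_B = 561.9/326.9 = 1.718874, K_C = 224.6/326.9 = 0.687060, K_D = 204.6/326.9 = 0.625879
Let β = V/F and solve Σ zᵢ(Kᵢ−1)/(1+β(Kᵢ−1)) = 0.
Feasibility: ΣzᵢKᵢ = 1.1475, Σzᵢ/Kᵢ = 1.1423 — both > 1, two phases present.
Iterate (Newton) starting at β = 0.51:
  β = 0.5100: g = -0.01515, g' = -0.2655 → β = 0.4530
  β = 0.4530: g = 0.00017, g' = -0.2719 → β = 0.4536
Converged at β = 0.4536.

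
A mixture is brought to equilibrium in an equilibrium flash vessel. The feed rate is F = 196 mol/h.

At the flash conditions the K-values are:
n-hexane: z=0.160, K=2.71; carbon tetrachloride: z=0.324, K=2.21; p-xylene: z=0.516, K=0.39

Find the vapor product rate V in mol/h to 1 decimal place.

Material balance + equilibrium reduce to Σ zᵢ(Kᵢ−1)/(1+β(Kᵢ−1)) = 0.
Check two-phase: ΣzᵢKᵢ = 1.351 > 1 and Σzᵢ/Kᵢ = 1.529 > 1, so g(0) = 0.351 > 0 and g(1) = -0.529 < 0.
Newton iteration, β⁰ = 0.67:
  β = 0.670: g = -0.1883, g' = -0.795 → β = 0.433
  β = 0.433: g = -0.0135, g' = -0.713 → β = 0.414
Converged at β = 0.414.
Then V = β·F = 0.4144·196 = 81.2 mol/h and L = F − V = 114.8 mol/h.

V = 81.2 mol/h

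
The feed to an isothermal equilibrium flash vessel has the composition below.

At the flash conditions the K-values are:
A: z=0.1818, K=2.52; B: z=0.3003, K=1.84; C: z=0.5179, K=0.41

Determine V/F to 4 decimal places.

Material balance + equilibrium reduce to Σ zᵢ(Kᵢ−1)/(1+V/F(Kᵢ−1)) = 0.
g(0) = ΣzᵢKᵢ − 1 = 0.2230 and g(1) = 1 − Σzᵢ/Kᵢ = -0.4985, so a root lies in (0, 1).
Iterate (Newton) starting at V/F = 0.5:
  V/F = 0.5000: g = -0.09877, g' = -0.6034 → V/F = 0.3363
  V/F = 0.3363: g = -0.00165, g' = -0.5933 → V/F = 0.3335
Converged at V/F = 0.3335.

V/F = 0.3335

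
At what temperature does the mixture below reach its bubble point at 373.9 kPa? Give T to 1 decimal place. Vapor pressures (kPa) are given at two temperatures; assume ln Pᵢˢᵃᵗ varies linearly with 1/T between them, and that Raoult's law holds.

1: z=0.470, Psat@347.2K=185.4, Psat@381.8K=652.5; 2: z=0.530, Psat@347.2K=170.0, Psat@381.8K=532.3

Bubble-point temperature: ΣzᵢPᵢˢᵃᵗ(T) = P. Interpolate ln Pᵢˢᵃᵗ = aᵢ + bᵢ/T.
  T = 347.2 K: ΣzᵢPᵢˢᵃᵗ = 177.24 kPa
  T = 381.8 K: ΣzᵢPᵢˢᵃᵗ = 588.79 kPa
  T = 364.5 K: ΣzᵢPᵢˢᵃᵗ = 332.24 kPa
  T = 373.1 K: ΣzᵢPᵢˢᵃᵗ = 444.45 kPa
  T = 368.8 K: ΣzᵢPᵢˢᵃᵗ = 384.91 kPa
  T = 366.6 K: ΣzᵢPᵢˢᵃᵗ = 357.15 kPa
Interpolating between 366.6 K and 368.8 K gives T ≈ 367.9 K.

T = 367.9 K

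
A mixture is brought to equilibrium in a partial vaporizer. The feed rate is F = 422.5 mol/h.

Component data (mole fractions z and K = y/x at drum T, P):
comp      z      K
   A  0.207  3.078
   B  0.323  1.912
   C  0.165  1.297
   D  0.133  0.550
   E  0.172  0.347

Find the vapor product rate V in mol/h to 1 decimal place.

V = 366.3 mol/h

Material balance + equilibrium reduce to Σ zᵢ(Kᵢ−1)/(1+β(Kᵢ−1)) = 0.
g(0) = ΣzᵢKᵢ − 1 = 0.602 and g(1) = 1 − Σzᵢ/Kᵢ = -0.101, so a root lies in (0, 1).
Newton iteration, β⁰ = 0.5:
  β = 0.500: g = 0.2120, g' = -0.559 → β = 0.879
  β = 0.879: g = -0.0081, g' = -0.682 → β = 0.867
Converged at β = 0.867.
Then V = β·F = 0.8670·422.5 = 366.3 mol/h and L = F − V = 56.2 mol/h.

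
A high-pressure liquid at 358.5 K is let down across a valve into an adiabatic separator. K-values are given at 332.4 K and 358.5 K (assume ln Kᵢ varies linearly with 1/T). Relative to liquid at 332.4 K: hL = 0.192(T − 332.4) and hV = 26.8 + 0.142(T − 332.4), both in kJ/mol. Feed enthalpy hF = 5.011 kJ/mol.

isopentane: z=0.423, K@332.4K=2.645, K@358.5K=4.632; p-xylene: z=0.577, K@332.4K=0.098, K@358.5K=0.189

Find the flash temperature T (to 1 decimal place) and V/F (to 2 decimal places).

T = 335.8 K, V/F = 0.16

Adiabatic flash: solve Rachford–Rice at each trial T, then check hF = ψ·hV(T) + (1−ψ)·hL(T).
  T = 332.4 K: K = (2.645, 0.098), RR gives ψ = 0.118, H_out = 3.168 kJ/mol
  T = 358.5 K: K = (4.632, 0.189), RR gives ψ = 0.363, H_out = 14.259 kJ/mol
  T = 345.4 K: K = (3.534, 0.138), RR gives ψ = 0.263, H_out = 9.367 kJ/mol
  T = 338.9 K: K = (3.066, 0.117), RR gives ψ = 0.199, H_out = 6.529 kJ/mol
  T = 335.6 K: K = (2.846, 0.107), RR gives ψ = 0.161, H_out = 4.906 kJ/mol
  T = 337.2 K: K = (2.951, 0.111), RR gives ψ = 0.180, H_out = 5.711 kJ/mol
Linear interpolation between T = 335.6 (H_out = 4.906) and T = 337.2 (H_out = 5.711) on hF = 5.011 gives T ≈ 335.8 K, at which ψ = 0.16.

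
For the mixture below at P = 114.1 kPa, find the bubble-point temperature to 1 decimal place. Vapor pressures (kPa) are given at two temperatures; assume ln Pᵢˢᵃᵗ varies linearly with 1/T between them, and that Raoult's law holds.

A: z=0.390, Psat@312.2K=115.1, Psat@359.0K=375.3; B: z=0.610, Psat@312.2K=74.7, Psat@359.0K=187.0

Bubble-point temperature: ΣzᵢPᵢˢᵃᵗ(T) = P. Interpolate ln Pᵢˢᵃᵗ = aᵢ + bᵢ/T.
  T = 312.2 K: ΣzᵢPᵢˢᵃᵗ = 90.46 kPa
  T = 359.0 K: ΣzᵢPᵢˢᵃᵗ = 260.44 kPa
  T = 335.6 K: ΣzᵢPᵢˢᵃᵗ = 158.91 kPa
  T = 323.9 K: ΣzᵢPᵢˢᵃᵗ = 121.04 kPa
  T = 318.0 K: ΣzᵢPᵢˢᵃᵗ = 104.77 kPa
  T = 320.9 K: ΣzᵢPᵢˢᵃᵗ = 112.55 kPa
  T = 322.4 K: ΣzᵢPᵢˢᵃᵗ = 116.74 kPa
Interpolating between 320.9 K and 322.4 K gives T ≈ 321.5 K.

T = 321.5 K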